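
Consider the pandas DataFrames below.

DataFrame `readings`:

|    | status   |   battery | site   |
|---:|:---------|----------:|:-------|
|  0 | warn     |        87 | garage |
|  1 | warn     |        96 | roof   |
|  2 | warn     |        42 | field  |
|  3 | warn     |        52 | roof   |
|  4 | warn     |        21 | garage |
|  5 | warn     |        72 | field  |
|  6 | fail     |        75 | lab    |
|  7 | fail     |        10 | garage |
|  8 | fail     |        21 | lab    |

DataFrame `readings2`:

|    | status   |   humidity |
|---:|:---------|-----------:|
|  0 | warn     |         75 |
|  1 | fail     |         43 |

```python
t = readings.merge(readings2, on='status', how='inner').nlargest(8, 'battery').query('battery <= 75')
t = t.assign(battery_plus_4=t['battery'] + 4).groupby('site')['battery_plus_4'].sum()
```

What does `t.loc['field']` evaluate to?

122

merge on 'status' (how='inner') → 9 rows:
  status  battery    site  humidity
0   warn       87  garage        75
1   warn       96    roof        75
2   warn       42   field        75
3   warn       52    roof        75
4   warn       21  garage        75
5   warn       72   field        75
6   fail       75     lab        43
7   fail       10  garage        43
8   fail       21     lab        43
take 8 rows with largest battery:
  status  battery    site  humidity
1   warn       96    roof        75
0   warn       87  garage        75
6   fail       75     lab        43
5   warn       72   field        75
3   warn       52    roof        75
2   warn       42   field        75
4   warn       21  garage        75
8   fail       21     lab        43
filter rows where battery <= 75:
  status  battery    site  humidity
6   fail       75     lab        43
5   warn       72   field        75
3   warn       52    roof        75
2   warn       42   field        75
4   warn       21  garage        75
8   fail       21     lab        43
add column battery_plus_4 = t['battery'] + 4:
  status  battery    site  humidity  battery_plus_4
6   fail       75     lab        43              79
5   warn       72   field        75              76
3   warn       52    roof        75              56
2   warn       42   field        75              46
4   warn       21  garage        75              25
8   fail       21     lab        43              25
group by site, sum of battery_plus_4:
site
field     122
garage     25
lab       104
roof       56
Name: battery_plus_4, dtype: int64
Reading off the value at index 'field', we get 122.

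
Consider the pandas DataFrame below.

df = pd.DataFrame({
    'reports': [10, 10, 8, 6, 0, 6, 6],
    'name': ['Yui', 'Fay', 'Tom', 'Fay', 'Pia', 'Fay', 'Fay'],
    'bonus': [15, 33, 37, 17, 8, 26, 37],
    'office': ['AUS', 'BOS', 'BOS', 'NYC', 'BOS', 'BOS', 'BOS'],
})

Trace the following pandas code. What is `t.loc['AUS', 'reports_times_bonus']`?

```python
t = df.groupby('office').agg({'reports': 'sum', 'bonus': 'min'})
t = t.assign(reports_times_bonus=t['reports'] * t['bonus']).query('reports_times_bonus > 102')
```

150

group by office: sum(reports), min(bonus):
        reports  bonus
office                
AUS          10     15
BOS          30      8
NYC           6     17
add column reports_times_bonus = t['reports'] * t['bonus']:
        reports  bonus  reports_times_bonus
office                                     
AUS          10     15                  150
BOS          30      8                  240
NYC           6     17                  102
filter rows where reports_times_bonus > 102:
        reports  bonus  reports_times_bonus
office                                     
AUS          10     15                  150
BOS          30      8                  240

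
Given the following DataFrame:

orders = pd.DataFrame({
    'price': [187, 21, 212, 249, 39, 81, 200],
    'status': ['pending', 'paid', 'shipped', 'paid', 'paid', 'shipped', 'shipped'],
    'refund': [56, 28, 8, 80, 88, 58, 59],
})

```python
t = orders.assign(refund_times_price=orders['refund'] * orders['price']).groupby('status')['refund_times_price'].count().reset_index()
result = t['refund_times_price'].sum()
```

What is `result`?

7

add column refund_times_price = orders['refund'] * orders['price']:
   price   status  refund  refund_times_price
0    187  pending      56               10472
1     21     paid      28                 588
2    212  shipped       8                1696
3    249     paid      80               19920
4     39     paid      88                3432
5     81  shipped      58                4698
6    200  shipped      59               11800
group by status, count of refund_times_price:
status
paid       3
pending    1
shipped    3
Name: refund_times_price, dtype: int64
reset_index():
    status  refund_times_price
0     paid                   3
1  pending                   1
2  shipped                   3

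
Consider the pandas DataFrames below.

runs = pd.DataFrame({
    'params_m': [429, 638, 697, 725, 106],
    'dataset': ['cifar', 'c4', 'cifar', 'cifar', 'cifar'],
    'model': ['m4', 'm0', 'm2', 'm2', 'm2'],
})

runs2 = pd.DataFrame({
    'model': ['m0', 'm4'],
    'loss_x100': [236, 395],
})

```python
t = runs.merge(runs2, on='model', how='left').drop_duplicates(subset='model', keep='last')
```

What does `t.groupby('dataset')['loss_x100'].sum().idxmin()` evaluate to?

c4

merge on 'model' (how='left') → 5 rows:
   params_m dataset model  loss_x100
0       429   cifar    m4      395.0
1       638      c4    m0      236.0
2       697   cifar    m2        NaN
3       725   cifar    m2        NaN
4       106   cifar    m2        NaN
drop duplicate model (keep=last):
   params_m dataset model  loss_x100
0       429   cifar    m4      395.0
1       638      c4    m0      236.0
4       106   cifar    m2        NaN
group by dataset, sum of loss_x100:
dataset
c4       236.0
cifar    395.0
Name: loss_x100, dtype: float64
label with the smallest value → c4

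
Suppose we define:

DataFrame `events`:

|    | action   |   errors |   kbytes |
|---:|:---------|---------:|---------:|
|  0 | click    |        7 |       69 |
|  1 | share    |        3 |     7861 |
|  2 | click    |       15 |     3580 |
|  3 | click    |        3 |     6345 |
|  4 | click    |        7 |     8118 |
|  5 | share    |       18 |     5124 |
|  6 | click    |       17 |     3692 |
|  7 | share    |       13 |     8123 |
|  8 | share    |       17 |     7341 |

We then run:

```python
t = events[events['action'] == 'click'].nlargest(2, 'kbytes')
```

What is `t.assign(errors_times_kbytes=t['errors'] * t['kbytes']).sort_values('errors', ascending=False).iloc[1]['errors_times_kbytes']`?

19035

filter rows where action == 'click':
  action  errors  kbytes
0  click       7      69
2  click      15    3580
3  click       3    6345
4  click       7    8118
6  click      17    3692
take 2 rows with largest kbytes:
  action  errors  kbytes
4  click       7    8118
3  click       3    6345
add column errors_times_kbytes = t['errors'] * t['kbytes']:
  action  errors  kbytes  errors_times_kbytes
4  click       7    8118                56826
3  click       3    6345                19035
sort by errors descending:
  action  errors  kbytes  errors_times_kbytes
4  click       7    8118                56826
3  click       3    6345                19035
Taking the value at position 1, column 'errors_times_kbytes' gives 19035.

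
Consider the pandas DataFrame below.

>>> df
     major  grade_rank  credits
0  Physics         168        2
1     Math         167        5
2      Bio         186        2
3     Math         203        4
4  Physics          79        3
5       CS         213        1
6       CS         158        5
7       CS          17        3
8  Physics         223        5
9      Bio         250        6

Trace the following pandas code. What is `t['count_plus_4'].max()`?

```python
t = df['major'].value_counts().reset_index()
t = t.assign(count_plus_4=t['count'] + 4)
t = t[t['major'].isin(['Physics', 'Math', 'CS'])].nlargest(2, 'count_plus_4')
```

value_counts of major:
major
Physics    3
CS         3
Math       2
Bio        2
Name: count, dtype: int64
reset_index():
     major  count
0  Physics      3
1       CS      3
2     Math      2
3      Bio      2
add column count_plus_4 = t['count'] + 4:
     major  count  count_plus_4
0  Physics      3             7
1       CS      3             7
2     Math      2             6
3      Bio      2             6
filter rows where major in ['Physics', 'Math', 'CS']:
     major  count  count_plus_4
0  Physics      3             7
1       CS      3             7
2     Math      2             6
take 2 rows with largest count_plus_4:
     major  count  count_plus_4
0  Physics      3             7
1       CS      3             7

7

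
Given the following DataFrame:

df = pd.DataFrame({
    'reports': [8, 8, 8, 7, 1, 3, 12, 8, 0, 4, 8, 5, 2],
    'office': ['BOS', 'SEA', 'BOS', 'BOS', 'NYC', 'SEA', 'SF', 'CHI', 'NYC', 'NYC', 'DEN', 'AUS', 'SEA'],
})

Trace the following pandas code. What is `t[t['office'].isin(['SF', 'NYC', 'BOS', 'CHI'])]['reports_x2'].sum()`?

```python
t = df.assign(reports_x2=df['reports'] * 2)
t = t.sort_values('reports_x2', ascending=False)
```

add column reports_x2 = df['reports'] * 2:
    reports office  reports_x2
0         8    BOS          16
1         8    SEA          16
2         8    BOS          16
3         7    BOS          14
4         1    NYC           2
5         3    SEA           6
6        12     SF          24
7         8    CHI          16
8         0    NYC           0
9         4    NYC           8
10        8    DEN          16
11        5    AUS          10
12        2    SEA           4
sort by reports_x2 descending:
    reports office  reports_x2
6        12     SF          24
0         8    BOS          16
1         8    SEA          16
2         8    BOS          16
7         8    CHI          16
10        8    DEN          16
3         7    BOS          14
11        5    AUS          10
9         4    NYC           8
5         3    SEA           6
12        2    SEA           4
4         1    NYC           2
8         0    NYC           0
filter rows where office in ['SF', 'NYC', 'BOS', 'CHI']:
   reports office  reports_x2
6       12     SF          24
0        8    BOS          16
2        8    BOS          16
7        8    CHI          16
3        7    BOS          14
9        4    NYC           8
4        1    NYC           2
8        0    NYC           0
Reading off the sum of column 'reports_x2', we get 96.

96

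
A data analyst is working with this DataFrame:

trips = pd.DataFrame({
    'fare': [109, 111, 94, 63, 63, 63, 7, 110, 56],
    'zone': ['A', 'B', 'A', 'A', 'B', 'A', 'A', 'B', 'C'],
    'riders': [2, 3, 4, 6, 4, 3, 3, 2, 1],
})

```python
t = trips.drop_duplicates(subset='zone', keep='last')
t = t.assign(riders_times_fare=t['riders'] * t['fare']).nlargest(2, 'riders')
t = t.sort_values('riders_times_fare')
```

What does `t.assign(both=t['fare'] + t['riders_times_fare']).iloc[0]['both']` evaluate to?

drop duplicate zone (keep=last):
   fare zone  riders
6     7    A       3
7   110    B       2
8    56    C       1
add column riders_times_fare = t['riders'] * t['fare']:
   fare zone  riders  riders_times_fare
6     7    A       3                 21
7   110    B       2                220
8    56    C       1                 56
take 2 rows with largest riders:
   fare zone  riders  riders_times_fare
6     7    A       3                 21
7   110    B       2                220
sort by riders_times_fare:
   fare zone  riders  riders_times_fare
6     7    A       3                 21
7   110    B       2                220
add column both = t['fare'] + t['riders_times_fare']:
   fare zone  riders  riders_times_fare  both
6     7    A       3                 21    28
7   110    B       2                220   330

28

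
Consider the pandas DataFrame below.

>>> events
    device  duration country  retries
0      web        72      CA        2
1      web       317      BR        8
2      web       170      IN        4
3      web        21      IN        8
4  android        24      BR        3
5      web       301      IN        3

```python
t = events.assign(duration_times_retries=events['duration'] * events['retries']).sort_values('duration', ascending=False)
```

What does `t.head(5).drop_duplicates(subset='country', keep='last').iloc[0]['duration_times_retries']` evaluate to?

680

add column duration_times_retries = events['duration'] * events['retries']:
    device  duration country  retries  duration_times_retries
0      web        72      CA        2                     144
1      web       317      BR        8                    2536
2      web       170      IN        4                     680
3      web        21      IN        8                     168
4  android        24      BR        3                      72
5      web       301      IN        3                     903
sort by duration descending:
    device  duration country  retries  duration_times_retries
1      web       317      BR        8                    2536
5      web       301      IN        3                     903
2      web       170      IN        4                     680
0      web        72      CA        2                     144
4  android        24      BR        3                      72
3      web        21      IN        8                     168
take first 5 rows:
    device  duration country  retries  duration_times_retries
1      web       317      BR        8                    2536
5      web       301      IN        3                     903
2      web       170      IN        4                     680
0      web        72      CA        2                     144
4  android        24      BR        3                      72
drop duplicate country (keep=last):
    device  duration country  retries  duration_times_retries
2      web       170      IN        4                     680
0      web        72      CA        2                     144
4  android        24      BR        3                      72
Taking the value at position 0, column 'duration_times_retries' gives 680.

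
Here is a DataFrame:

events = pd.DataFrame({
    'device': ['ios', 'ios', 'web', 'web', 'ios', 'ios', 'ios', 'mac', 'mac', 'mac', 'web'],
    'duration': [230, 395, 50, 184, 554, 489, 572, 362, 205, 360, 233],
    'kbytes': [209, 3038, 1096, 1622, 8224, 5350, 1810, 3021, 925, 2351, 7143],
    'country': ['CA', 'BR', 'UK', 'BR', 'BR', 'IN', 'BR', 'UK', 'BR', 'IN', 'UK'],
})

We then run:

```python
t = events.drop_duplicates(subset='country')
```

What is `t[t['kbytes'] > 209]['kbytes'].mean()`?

drop duplicate country (keep=first):
  device  duration  kbytes country
0    ios       230     209      CA
1    ios       395    3038      BR
2    web        50    1096      UK
5    ios       489    5350      IN
filter rows where kbytes > 209:
  device  duration  kbytes country
1    ios       395    3038      BR
2    web        50    1096      UK
5    ios       489    5350      IN

3161.33333333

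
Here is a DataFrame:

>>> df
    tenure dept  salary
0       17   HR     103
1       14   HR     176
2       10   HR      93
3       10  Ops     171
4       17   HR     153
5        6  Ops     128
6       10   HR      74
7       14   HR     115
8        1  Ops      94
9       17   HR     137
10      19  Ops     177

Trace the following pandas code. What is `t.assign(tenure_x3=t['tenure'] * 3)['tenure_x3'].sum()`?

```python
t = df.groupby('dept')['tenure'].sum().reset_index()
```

group by dept, sum of tenure:
dept
HR     99
Ops    36
Name: tenure, dtype: int64
reset_index():
  dept  tenure
0   HR      99
1  Ops      36
add column tenure_x3 = t['tenure'] * 3:
  dept  tenure  tenure_x3
0   HR      99        297
1  Ops      36        108
So sum() = 405.

405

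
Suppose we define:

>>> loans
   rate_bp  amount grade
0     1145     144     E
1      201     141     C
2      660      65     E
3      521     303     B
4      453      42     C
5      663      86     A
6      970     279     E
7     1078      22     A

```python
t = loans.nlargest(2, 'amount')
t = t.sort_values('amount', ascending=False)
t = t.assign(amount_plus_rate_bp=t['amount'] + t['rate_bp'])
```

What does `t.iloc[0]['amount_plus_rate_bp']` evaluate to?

take 2 rows with largest amount:
   rate_bp  amount grade
3      521     303     B
6      970     279     E
sort by amount descending:
   rate_bp  amount grade
3      521     303     B
6      970     279     E
add column amount_plus_rate_bp = t['amount'] + t['rate_bp']:
   rate_bp  amount grade  amount_plus_rate_bp
3      521     303     B                  824
6      970     279     E                 1249

824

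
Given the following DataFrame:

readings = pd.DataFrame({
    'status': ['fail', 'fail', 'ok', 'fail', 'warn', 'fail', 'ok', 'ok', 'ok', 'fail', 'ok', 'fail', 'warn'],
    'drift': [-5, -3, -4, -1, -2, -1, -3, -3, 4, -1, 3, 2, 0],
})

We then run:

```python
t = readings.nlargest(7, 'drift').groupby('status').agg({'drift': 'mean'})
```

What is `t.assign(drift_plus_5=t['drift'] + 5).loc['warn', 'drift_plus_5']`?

take 7 rows with largest drift:
   status  drift
8      ok      4
10     ok      3
11   fail      2
12   warn      0
3    fail     -1
5    fail     -1
9    fail     -1
group by status, mean of drift:
        drift
status       
fail    -0.25
ok       3.50
warn     0.00
add column drift_plus_5 = t['drift'] + 5:
        drift  drift_plus_5
status                     
fail    -0.25          4.75
ok       3.50          8.50
warn     0.00          5.00
The value at row 'warn', column 'drift_plus_5' is 5.0.

5.0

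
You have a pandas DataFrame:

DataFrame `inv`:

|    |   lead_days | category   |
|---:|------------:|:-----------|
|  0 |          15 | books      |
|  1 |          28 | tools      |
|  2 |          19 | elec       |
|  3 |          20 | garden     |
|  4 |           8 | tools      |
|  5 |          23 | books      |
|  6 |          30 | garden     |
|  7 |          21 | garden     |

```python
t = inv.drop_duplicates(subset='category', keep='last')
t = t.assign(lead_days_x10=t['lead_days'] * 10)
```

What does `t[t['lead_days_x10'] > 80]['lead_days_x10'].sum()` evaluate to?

drop duplicate category (keep=last):
   lead_days category
2         19     elec
4          8    tools
5         23    books
7         21   garden
add column lead_days_x10 = t['lead_days'] * 10:
   lead_days category  lead_days_x10
2         19     elec            190
4          8    tools             80
5         23    books            230
7         21   garden            210
filter rows where lead_days_x10 > 80:
   lead_days category  lead_days_x10
2         19     elec            190
5         23    books            230
7         21   garden            210
Hence 630.

630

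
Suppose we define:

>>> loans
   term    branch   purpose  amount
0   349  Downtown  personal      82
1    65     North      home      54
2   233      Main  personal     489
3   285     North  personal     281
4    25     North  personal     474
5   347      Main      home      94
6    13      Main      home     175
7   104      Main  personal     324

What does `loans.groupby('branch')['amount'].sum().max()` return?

group by branch, sum of amount:
branch
Downtown      82
Main        1082
North        809
Name: amount, dtype: int64

1082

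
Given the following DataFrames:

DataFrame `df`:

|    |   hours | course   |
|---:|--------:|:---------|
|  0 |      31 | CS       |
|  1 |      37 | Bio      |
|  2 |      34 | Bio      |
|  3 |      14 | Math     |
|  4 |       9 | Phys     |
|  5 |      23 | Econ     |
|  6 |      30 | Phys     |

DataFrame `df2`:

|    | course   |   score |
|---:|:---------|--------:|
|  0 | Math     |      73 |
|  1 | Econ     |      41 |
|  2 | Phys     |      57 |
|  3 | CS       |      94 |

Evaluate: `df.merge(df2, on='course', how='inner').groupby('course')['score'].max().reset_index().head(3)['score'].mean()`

merge on 'course' (how='inner') → 5 rows:
   hours course  score
0     31     CS     94
1     14   Math     73
2      9   Phys     57
3     23   Econ     41
4     30   Phys     57
group by course, max of score:
course
CS      94
Econ    41
Math    73
Phys    57
Name: score, dtype: int64
reset_index():
  course  score
0     CS     94
1   Econ     41
2   Math     73
3   Phys     57
take first 3 rows:
  course  score
0     CS     94
1   Econ     41
2   Math     73
Reading off the mean of column 'score', we get 69.3333333333.

69.3333333333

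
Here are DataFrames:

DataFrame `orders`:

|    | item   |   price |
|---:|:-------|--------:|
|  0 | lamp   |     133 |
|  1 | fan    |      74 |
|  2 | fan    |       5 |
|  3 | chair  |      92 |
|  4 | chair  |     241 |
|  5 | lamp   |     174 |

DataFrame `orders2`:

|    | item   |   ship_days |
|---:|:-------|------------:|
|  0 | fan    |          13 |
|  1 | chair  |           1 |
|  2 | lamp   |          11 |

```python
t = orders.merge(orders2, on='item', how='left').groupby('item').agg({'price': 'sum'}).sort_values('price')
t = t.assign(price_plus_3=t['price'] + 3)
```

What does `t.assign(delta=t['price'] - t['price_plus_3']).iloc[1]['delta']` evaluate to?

merge on 'item' (how='left') → 6 rows:
    item  price  ship_days
0   lamp    133         11
1    fan     74         13
2    fan      5         13
3  chair     92          1
4  chair    241          1
5   lamp    174         11
group by item, sum of price:
       price
item        
chair    333
fan       79
lamp     307
sort by price:
       price
item        
fan       79
lamp     307
chair    333
add column price_plus_3 = t['price'] + 3:
       price  price_plus_3
item                      
fan       79            82
lamp     307           310
chair    333           336
add column delta = t['price'] - t['price_plus_3']:
       price  price_plus_3  delta
item                             
fan       79            82     -3
lamp     307           310     -3
chair    333           336     -3

-3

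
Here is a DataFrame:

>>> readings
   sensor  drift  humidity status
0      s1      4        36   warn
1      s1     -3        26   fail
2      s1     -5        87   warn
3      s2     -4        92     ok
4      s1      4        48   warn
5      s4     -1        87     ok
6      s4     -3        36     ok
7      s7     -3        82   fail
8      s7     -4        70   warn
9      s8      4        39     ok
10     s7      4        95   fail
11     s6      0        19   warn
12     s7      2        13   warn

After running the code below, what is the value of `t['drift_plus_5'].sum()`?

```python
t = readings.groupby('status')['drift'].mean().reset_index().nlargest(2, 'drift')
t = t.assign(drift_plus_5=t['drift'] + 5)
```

9.5

group by status, mean of drift:
status
fail   -0.666667
ok     -1.000000
warn    0.166667
Name: drift, dtype: float64
reset_index():
  status     drift
0   fail -0.666667
1     ok -1.000000
2   warn  0.166667
take 2 rows with largest drift:
  status     drift
2   warn  0.166667
0   fail -0.666667
add column drift_plus_5 = t['drift'] + 5:
  status     drift  drift_plus_5
2   warn  0.166667      5.166667
0   fail -0.666667      4.333333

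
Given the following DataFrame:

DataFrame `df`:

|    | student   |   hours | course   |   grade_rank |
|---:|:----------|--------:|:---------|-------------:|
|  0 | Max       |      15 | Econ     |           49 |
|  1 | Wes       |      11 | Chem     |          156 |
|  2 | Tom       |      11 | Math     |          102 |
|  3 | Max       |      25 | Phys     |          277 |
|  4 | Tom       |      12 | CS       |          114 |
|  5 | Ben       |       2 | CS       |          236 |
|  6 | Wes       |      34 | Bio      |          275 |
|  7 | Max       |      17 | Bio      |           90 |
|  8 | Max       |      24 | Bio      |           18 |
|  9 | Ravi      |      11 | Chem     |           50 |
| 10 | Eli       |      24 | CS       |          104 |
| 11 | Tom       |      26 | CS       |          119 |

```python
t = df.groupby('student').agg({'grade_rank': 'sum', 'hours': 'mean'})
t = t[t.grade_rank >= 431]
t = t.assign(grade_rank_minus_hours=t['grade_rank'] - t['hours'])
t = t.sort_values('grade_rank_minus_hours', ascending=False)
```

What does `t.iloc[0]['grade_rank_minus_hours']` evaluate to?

group by student: sum(grade_rank), mean(hours):
         grade_rank      hours
student                       
Ben             236   2.000000
Eli             104  24.000000
Max             434  20.250000
Ravi             50  11.000000
Tom             335  16.333333
Wes             431  22.500000
filter rows where grade_rank >= 431:
         grade_rank  hours
student                   
Max             434  20.25
Wes             431  22.50
add column grade_rank_minus_hours = t['grade_rank'] - t['hours']:
         grade_rank  hours  grade_rank_minus_hours
student                                           
Max             434  20.25                  413.75
Wes             431  22.50                  408.50
sort by grade_rank_minus_hours descending:
         grade_rank  hours  grade_rank_minus_hours
student                                           
Max             434  20.25                  413.75
Wes             431  22.50                  408.50

413.75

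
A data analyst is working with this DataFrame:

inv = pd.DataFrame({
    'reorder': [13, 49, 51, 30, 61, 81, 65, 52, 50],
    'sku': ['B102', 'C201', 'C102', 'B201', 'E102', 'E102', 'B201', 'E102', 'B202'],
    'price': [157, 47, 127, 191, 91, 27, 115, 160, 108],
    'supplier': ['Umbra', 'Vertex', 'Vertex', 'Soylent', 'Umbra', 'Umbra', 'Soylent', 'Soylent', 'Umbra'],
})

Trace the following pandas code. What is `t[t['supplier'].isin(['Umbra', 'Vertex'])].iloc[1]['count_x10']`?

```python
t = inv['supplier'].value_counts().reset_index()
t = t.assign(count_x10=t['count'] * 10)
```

value_counts of supplier:
supplier
Umbra      4
Soylent    3
Vertex     2
Name: count, dtype: int64
reset_index():
  supplier  count
0    Umbra      4
1  Soylent      3
2   Vertex      2
add column count_x10 = t['count'] * 10:
  supplier  count  count_x10
0    Umbra      4         40
1  Soylent      3         30
2   Vertex      2         20
filter rows where supplier in ['Umbra', 'Vertex']:
  supplier  count  count_x10
0    Umbra      4         40
2   Vertex      2         20
Finally, value at position 1, column 'count_x10' = 20.

20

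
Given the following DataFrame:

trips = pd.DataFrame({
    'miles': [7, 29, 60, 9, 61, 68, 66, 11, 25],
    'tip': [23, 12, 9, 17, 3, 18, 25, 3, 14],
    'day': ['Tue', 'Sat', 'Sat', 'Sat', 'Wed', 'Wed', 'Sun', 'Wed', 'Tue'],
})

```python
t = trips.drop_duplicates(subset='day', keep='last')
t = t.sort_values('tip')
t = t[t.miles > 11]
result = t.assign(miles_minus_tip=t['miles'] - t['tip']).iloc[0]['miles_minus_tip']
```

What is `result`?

11

drop duplicate day (keep=last):
   miles  tip  day
3      9   17  Sat
6     66   25  Sun
7     11    3  Wed
8     25   14  Tue
sort by tip:
   miles  tip  day
7     11    3  Wed
8     25   14  Tue
3      9   17  Sat
6     66   25  Sun
filter rows where miles > 11:
   miles  tip  day
8     25   14  Tue
6     66   25  Sun
add column miles_minus_tip = t['miles'] - t['tip']:
   miles  tip  day  miles_minus_tip
8     25   14  Tue               11
6     66   25  Sun               41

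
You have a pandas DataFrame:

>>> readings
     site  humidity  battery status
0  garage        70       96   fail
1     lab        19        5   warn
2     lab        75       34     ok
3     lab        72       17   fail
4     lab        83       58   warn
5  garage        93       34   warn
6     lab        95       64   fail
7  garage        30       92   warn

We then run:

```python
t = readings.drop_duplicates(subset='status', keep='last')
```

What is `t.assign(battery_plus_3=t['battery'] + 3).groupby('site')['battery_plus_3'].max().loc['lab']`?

drop duplicate status (keep=last):
     site  humidity  battery status
2     lab        75       34     ok
6     lab        95       64   fail
7  garage        30       92   warn
add column battery_plus_3 = t['battery'] + 3:
     site  humidity  battery status  battery_plus_3
2     lab        75       34     ok              37
6     lab        95       64   fail              67
7  garage        30       92   warn              95
group by site, max of battery_plus_3:
site
garage    95
lab       67
Name: battery_plus_3, dtype: int64
Taking the value at index 'lab' gives 67.

67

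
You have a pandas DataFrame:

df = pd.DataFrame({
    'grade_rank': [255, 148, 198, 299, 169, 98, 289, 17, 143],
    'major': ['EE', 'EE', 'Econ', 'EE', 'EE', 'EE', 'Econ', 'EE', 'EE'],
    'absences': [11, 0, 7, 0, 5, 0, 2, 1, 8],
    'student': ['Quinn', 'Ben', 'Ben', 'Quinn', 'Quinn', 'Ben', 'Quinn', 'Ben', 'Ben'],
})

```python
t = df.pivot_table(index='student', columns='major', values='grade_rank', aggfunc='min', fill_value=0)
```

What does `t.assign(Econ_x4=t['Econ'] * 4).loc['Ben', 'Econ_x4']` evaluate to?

pivot: rows=student, cols=major, min(grade_rank):
major     EE  Econ
student           
Ben       17   198
Quinn    169   289
add column Econ_x4 = t['Econ'] * 4:
major     EE  Econ  Econ_x4
student                    
Ben       17   198      792
Quinn    169   289     1156
The value at row 'Ben', column 'Econ_x4' is 792.

792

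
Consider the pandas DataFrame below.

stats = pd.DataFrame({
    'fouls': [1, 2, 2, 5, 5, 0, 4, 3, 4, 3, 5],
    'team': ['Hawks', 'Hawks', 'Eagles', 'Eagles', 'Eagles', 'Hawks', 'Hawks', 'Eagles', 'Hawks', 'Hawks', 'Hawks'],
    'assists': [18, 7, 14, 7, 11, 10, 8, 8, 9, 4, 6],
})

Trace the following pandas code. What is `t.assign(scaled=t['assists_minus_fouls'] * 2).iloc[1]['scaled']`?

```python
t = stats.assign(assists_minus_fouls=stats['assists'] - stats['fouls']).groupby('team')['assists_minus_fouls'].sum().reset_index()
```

add column assists_minus_fouls = stats['assists'] - stats['fouls']:
    fouls    team  assists  assists_minus_fouls
0       1   Hawks       18                   17
1       2   Hawks        7                    5
2       2  Eagles       14                   12
3       5  Eagles        7                    2
4       5  Eagles       11                    6
5       0   Hawks       10                   10
6       4   Hawks        8                    4
7       3  Eagles        8                    5
8       4   Hawks        9                    5
9       3   Hawks        4                    1
10      5   Hawks        6                    1
group by team, sum of assists_minus_fouls:
team
Eagles    25
Hawks     43
Name: assists_minus_fouls, dtype: int64
reset_index():
     team  assists_minus_fouls
0  Eagles                   25
1   Hawks                   43
add column scaled = t['assists_minus_fouls'] * 2:
     team  assists_minus_fouls  scaled
0  Eagles                   25      50
1   Hawks                   43      86
Finally, value at position 1, column 'scaled' = 86.

86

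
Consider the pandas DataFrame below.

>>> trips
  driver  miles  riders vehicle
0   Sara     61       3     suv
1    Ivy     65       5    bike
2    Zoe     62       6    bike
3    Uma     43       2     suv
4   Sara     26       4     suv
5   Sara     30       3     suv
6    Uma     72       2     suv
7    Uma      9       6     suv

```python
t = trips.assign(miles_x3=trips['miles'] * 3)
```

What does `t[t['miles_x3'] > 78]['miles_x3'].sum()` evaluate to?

add column miles_x3 = trips['miles'] * 3:
  driver  miles  riders vehicle  miles_x3
0   Sara     61       3     suv       183
1    Ivy     65       5    bike       195
2    Zoe     62       6    bike       186
3    Uma     43       2     suv       129
4   Sara     26       4     suv        78
5   Sara     30       3     suv        90
6    Uma     72       2     suv       216
7    Uma      9       6     suv        27
filter rows where miles_x3 > 78:
  driver  miles  riders vehicle  miles_x3
0   Sara     61       3     suv       183
1    Ivy     65       5    bike       195
2    Zoe     62       6    bike       186
3    Uma     43       2     suv       129
5   Sara     30       3     suv        90
6    Uma     72       2     suv       216
Finally, sum of column 'miles_x3' = 999.

999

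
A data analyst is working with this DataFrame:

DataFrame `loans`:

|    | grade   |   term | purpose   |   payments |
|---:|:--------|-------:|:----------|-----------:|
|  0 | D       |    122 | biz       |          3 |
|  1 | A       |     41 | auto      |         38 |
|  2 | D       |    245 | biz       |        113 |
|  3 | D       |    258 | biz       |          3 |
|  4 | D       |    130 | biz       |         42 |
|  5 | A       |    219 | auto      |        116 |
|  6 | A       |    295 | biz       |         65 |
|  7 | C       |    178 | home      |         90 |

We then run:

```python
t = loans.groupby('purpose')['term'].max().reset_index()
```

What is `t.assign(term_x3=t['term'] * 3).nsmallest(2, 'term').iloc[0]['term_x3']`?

group by purpose, max of term:
purpose
auto    219
biz     295
home    178
Name: term, dtype: int64
reset_index():
  purpose  term
0    auto   219
1     biz   295
2    home   178
add column term_x3 = t['term'] * 3:
  purpose  term  term_x3
0    auto   219      657
1     biz   295      885
2    home   178      534
take 2 rows with smallest term:
  purpose  term  term_x3
2    home   178      534
0    auto   219      657

534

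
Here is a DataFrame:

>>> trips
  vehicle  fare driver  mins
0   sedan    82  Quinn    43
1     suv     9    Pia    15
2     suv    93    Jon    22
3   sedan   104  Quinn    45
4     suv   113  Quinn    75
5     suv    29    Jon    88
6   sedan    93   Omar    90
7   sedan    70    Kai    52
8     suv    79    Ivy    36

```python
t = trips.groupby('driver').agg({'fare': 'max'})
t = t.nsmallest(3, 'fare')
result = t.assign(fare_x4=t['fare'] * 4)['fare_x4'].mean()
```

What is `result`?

210.666666667

group by driver, max of fare:
        fare
driver      
Ivy       79
Jon       93
Kai       70
Omar      93
Pia        9
Quinn    113
take 3 rows with smallest fare:
        fare
driver      
Pia        9
Kai       70
Ivy       79
add column fare_x4 = t['fare'] * 4:
        fare  fare_x4
driver               
Pia        9       36
Kai       70      280
Ivy       79      316
So mean() = 210.666666667.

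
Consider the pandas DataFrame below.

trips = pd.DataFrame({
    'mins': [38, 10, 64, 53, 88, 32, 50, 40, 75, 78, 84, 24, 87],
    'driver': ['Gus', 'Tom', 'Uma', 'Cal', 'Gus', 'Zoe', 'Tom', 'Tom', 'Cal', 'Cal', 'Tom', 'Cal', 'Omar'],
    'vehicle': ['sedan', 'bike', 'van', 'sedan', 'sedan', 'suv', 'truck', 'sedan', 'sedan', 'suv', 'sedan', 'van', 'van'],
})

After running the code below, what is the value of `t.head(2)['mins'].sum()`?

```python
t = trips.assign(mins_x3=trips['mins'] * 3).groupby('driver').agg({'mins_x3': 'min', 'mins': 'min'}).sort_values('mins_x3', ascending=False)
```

add column mins_x3 = trips['mins'] * 3:
    mins driver vehicle  mins_x3
0     38    Gus   sedan      114
1     10    Tom    bike       30
2     64    Uma     van      192
3     53    Cal   sedan      159
4     88    Gus   sedan      264
5     32    Zoe     suv       96
6     50    Tom   truck      150
7     40    Tom   sedan      120
8     75    Cal   sedan      225
9     78    Cal     suv      234
10    84    Tom   sedan      252
11    24    Cal     van       72
12    87   Omar     van      261
group by driver: min(mins_x3), min(mins):
        mins_x3  mins
driver               
Cal          72    24
Gus         114    38
Omar        261    87
Tom          30    10
Uma         192    64
Zoe          96    32
sort by mins_x3 descending:
        mins_x3  mins
driver               
Omar        261    87
Uma         192    64
Gus         114    38
Zoe          96    32
Cal          72    24
Tom          30    10
take first 2 rows:
        mins_x3  mins
driver               
Omar        261    87
Uma         192    64
Finally, sum of column 'mins' = 151.

151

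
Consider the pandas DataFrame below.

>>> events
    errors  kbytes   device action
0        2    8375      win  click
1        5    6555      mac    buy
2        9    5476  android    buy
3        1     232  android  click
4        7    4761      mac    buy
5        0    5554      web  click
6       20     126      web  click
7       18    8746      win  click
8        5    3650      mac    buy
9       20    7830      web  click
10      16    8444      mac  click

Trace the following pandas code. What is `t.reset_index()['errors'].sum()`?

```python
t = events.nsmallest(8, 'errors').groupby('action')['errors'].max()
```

take 8 rows with smallest errors:
    errors  kbytes   device action
5        0    5554      web  click
3        1     232  android  click
0        2    8375      win  click
1        5    6555      mac    buy
8        5    3650      mac    buy
4        7    4761      mac    buy
2        9    5476  android    buy
10      16    8444      mac  click
group by action, max of errors:
action
buy       9
click    16
Name: errors, dtype: int64
reset_index():
  action  errors
0    buy       9
1  click      16
Then the sum of column 'errors': 25

25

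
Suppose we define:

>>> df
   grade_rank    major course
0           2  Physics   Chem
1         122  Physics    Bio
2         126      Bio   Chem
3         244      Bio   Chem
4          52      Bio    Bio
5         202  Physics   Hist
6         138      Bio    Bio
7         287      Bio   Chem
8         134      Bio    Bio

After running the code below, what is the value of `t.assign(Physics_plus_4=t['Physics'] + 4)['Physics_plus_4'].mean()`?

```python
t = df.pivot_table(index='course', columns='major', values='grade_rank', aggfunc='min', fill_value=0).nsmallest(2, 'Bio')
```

pivot: rows=course, cols=major, min(grade_rank):
major   Bio  Physics
course              
Bio      52      122
Chem    126        2
Hist      0      202
take 2 rows with smallest Bio:
major   Bio  Physics
course              
Hist      0      202
Bio      52      122
add column Physics_plus_4 = t['Physics'] + 4:
major   Bio  Physics  Physics_plus_4
course                              
Hist      0      202             206
Bio      52      122             126
Hence 166.0.

166.0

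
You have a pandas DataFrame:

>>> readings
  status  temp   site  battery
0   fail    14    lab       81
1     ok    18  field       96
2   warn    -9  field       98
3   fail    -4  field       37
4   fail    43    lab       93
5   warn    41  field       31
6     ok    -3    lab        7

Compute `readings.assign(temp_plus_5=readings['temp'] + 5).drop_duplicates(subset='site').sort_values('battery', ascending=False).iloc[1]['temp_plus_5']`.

add column temp_plus_5 = readings['temp'] + 5:
  status  temp   site  battery  temp_plus_5
0   fail    14    lab       81           19
1     ok    18  field       96           23
2   warn    -9  field       98           -4
3   fail    -4  field       37            1
4   fail    43    lab       93           48
5   warn    41  field       31           46
6     ok    -3    lab        7            2
drop duplicate site (keep=first):
  status  temp   site  battery  temp_plus_5
0   fail    14    lab       81           19
1     ok    18  field       96           23
sort by battery descending:
  status  temp   site  battery  temp_plus_5
1     ok    18  field       96           23
0   fail    14    lab       81           19
So iloc[1]['temp_plus_5'] = 19.

19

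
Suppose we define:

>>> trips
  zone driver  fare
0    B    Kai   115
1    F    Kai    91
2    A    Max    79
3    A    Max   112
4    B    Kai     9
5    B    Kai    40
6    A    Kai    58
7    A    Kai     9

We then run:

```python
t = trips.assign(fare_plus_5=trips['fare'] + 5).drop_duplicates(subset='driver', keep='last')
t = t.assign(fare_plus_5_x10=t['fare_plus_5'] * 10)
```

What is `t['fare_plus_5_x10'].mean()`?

add column fare_plus_5 = trips['fare'] + 5:
  zone driver  fare  fare_plus_5
0    B    Kai   115          120
1    F    Kai    91           96
2    A    Max    79           84
3    A    Max   112          117
4    B    Kai     9           14
5    B    Kai    40           45
6    A    Kai    58           63
7    A    Kai     9           14
drop duplicate driver (keep=last):
  zone driver  fare  fare_plus_5
3    A    Max   112          117
7    A    Kai     9           14
add column fare_plus_5_x10 = t['fare_plus_5'] * 10:
  zone driver  fare  fare_plus_5  fare_plus_5_x10
3    A    Max   112          117             1170
7    A    Kai     9           14              140
Finally, mean of column 'fare_plus_5_x10' = 655.0.

655.0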